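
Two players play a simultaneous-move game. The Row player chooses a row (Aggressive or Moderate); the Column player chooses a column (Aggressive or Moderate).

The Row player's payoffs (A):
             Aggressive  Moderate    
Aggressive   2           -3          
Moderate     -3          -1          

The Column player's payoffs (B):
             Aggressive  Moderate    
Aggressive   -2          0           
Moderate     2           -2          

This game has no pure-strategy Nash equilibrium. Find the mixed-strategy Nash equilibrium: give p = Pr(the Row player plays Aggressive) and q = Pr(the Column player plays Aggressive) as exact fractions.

p = 2/3, q = 2/7

Each player's mixing probability is pinned down by making the *other* player indifferent.
The Column player indifferent between Aggressive and Moderate: p·(-2) + (1−p)·2 = p·0 + (1−p)·(-2) ⟹ 2 + (-4)p = (-2) + 2p ⟹ p = 2/3.
The Row player indifferent between Aggressive and Moderate: q·2 + (1−q)·(-3) = q·(-3) + (1−q)·(-1) ⟹ (-3) + 5q = (-1) + (-2)q ⟹ q = 2/7.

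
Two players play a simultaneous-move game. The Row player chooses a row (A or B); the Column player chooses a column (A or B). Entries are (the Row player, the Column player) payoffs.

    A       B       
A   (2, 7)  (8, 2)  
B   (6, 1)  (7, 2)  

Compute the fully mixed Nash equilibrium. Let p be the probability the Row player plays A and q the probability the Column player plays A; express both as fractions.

Each player's mixing probability is pinned down by making the *other* player indifferent.
The Column player indifferent between A and B: p·7 + (1−p)·1 = p·2 + (1−p)·2 ⟹ 1 + 6p = 2 + 0p ⟹ p = 1/6.
The Row player indifferent between A and B: q·2 + (1−q)·8 = q·6 + (1−q)·7 ⟹ 8 + (-6)q = 7 + (-1)q ⟹ q = 1/5.

p = 1/6, q = 1/5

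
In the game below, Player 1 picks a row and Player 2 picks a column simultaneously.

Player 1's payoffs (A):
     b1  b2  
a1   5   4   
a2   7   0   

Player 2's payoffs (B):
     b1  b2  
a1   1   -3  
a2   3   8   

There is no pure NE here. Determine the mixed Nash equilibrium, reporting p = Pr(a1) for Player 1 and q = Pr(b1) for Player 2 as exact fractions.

In a mixed NE each player is indifferent between their pure strategies, so the opponent's mix sets the indifference.
Player 2 indifferent between b1 and b2: p·1 + (1−p)·3 = p·(-3) + (1−p)·8 ⟹ 3 + (-2)p = 8 + (-11)p ⟹ p = 5/9.
Player 1 indifferent between a1 and a2: q·5 + (1−q)·4 = q·7 + (1−q)·0 ⟹ 4 + 1q = 0 + 7q ⟹ q = 2/3.

p = 5/9, q = 2/3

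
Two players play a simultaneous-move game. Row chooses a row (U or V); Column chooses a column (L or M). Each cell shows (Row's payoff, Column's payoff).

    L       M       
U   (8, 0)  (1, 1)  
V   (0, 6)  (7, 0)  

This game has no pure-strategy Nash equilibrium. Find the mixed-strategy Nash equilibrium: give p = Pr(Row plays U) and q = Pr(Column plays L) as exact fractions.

p = 6/7, q = 3/7

Each player's mixing probability is pinned down by making the *other* player indifferent.
Column indifferent between L and M: p·0 + (1−p)·6 = p·1 + (1−p)·0 ⟹ 6 + (-6)p = 0 + 1p ⟹ p = 6/7.
Row indifferent between U and V: q·8 + (1−q)·1 = q·0 + (1−q)·7 ⟹ 1 + 7q = 7 + (-7)q ⟹ q = 3/7.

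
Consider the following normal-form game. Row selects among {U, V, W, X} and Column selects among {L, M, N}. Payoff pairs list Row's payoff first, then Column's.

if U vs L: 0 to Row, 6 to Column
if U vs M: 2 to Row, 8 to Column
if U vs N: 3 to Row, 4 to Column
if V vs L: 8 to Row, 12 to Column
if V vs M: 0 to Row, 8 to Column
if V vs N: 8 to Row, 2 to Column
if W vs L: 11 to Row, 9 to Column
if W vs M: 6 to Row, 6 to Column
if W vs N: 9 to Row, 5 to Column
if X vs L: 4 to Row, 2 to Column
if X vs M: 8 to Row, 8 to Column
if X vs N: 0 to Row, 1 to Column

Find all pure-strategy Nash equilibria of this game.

Check mutual best responses: a cell is a NE iff neither player can gain by unilaterally deviating.
Row's best responses — vs L: W (payoff 11); vs M: X (payoff 8); vs N: W (payoff 9).
Column's best responses — vs U: M (payoff 8); vs V: L (payoff 12); vs W: L (payoff 9); vs X: M (payoff 8).
Mutual best responses occur at (W, L) and (X, M); at each, neither player gains by switching.

(W, L) and (X, M)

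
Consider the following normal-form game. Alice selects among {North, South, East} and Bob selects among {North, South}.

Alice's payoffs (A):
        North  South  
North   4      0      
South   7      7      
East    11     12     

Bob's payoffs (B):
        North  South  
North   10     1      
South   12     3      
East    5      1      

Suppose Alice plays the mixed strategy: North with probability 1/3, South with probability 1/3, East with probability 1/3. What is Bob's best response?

Bob's best reply maximizes expected payoff against the mix.
North: (1/3)·10 + (1/3)·12 + (1/3)·5 = 9
South: (1/3)·1 + (1/3)·3 + (1/3)·1 = 5/3
Highest expected payoff is 9, from North.

North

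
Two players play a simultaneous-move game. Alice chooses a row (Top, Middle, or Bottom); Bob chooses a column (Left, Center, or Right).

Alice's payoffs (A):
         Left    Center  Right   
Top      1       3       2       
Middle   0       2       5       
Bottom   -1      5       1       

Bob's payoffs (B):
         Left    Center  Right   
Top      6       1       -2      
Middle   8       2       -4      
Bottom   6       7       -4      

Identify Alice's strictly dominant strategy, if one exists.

A strategy is strictly dominant if it gives Alice a strictly higher payoff than every other strategy, against every choice by the opponent.
Top is not dominant: against Center, Bottom gives 5 > 3.
Middle is not dominant: against Left, Top gives 1 > 0.
Bottom is not dominant: against Left, Top gives 1 > -1.
No single strategy is best against every opponent action.

No strictly dominant strategy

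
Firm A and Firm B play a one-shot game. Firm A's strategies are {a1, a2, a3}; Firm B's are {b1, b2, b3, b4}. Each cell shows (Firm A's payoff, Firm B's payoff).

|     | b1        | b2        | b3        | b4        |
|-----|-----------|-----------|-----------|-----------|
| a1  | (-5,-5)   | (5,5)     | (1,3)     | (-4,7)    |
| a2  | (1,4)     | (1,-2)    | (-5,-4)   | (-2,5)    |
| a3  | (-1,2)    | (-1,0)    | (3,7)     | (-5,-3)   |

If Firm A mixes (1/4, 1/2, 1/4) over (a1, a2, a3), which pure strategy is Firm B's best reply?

Firm B's best reply maximizes expected payoff against the mix.
b1: (1/4)·(-5) + (1/2)·4 + (1/4)·2 = 5/4
b2: (1/4)·5 + (1/2)·(-2) + (1/4)·0 = 1/4
b3: (1/4)·3 + (1/2)·(-4) + (1/4)·7 = 1/2
b4: (1/4)·7 + (1/2)·5 + (1/4)·(-3) = 7/2
Highest expected payoff is 7/2, from b4.

b4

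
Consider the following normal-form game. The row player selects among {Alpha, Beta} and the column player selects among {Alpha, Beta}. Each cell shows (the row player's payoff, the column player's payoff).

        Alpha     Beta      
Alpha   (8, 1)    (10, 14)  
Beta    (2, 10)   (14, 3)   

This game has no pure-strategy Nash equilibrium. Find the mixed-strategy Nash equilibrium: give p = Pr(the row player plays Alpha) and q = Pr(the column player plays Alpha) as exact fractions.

p = 7/20, q = 2/5

Each player's mixing probability is pinned down by making the *other* player indifferent.
The column player indifferent between Alpha and Beta: p·1 + (1−p)·10 = p·14 + (1−p)·3 ⟹ 10 + (-9)p = 3 + 11p ⟹ p = 7/20.
The row player indifferent between Alpha and Beta: q·8 + (1−q)·10 = q·2 + (1−q)·14 ⟹ 10 + (-2)q = 14 + (-12)q ⟹ q = 2/5.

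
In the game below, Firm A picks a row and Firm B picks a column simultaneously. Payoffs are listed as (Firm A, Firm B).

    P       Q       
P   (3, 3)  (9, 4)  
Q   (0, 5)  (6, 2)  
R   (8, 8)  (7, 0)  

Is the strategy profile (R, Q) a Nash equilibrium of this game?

No

Holding Firm B at Q: Firm A gets 7 from R but could get 9 by switching to P. Firm A has a profitable deviation.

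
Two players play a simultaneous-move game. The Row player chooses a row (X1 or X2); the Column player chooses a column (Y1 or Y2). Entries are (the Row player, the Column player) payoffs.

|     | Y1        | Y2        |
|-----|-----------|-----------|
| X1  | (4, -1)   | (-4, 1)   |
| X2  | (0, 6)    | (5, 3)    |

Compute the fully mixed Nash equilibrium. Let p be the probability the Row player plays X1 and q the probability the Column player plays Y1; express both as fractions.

p = 3/5, q = 9/13

In a mixed NE each player is indifferent between their pure strategies, so the opponent's mix sets the indifference.
The Column player indifferent between Y1 and Y2: p·(-1) + (1−p)·6 = p·1 + (1−p)·3 ⟹ 6 + (-7)p = 3 + (-2)p ⟹ p = 3/5.
The Row player indifferent between X1 and X2: q·4 + (1−q)·(-4) = q·0 + (1−q)·5 ⟹ (-4) + 8q = 5 + (-5)q ⟹ q = 9/13.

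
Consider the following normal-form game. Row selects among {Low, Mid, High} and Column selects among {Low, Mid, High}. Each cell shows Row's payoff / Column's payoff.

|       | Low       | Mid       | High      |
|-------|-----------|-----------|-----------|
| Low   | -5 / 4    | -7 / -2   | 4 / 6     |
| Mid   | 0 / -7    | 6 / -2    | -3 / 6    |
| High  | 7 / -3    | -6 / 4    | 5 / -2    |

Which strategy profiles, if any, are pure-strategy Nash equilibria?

A profile is a Nash equilibrium when each player is best-responding to the other.
Row's best responses — vs Low: High (payoff 7); vs Mid: Mid (payoff 6); vs High: High (payoff 5).
Column's best responses — vs Low: High (payoff 6); vs Mid: High (payoff 6); vs High: Mid (payoff 4).
No cell has both players best-responding. For instance, Row's best reply to High is High, but against High Column prefers Mid over High.

There is no pure-strategy Nash equilibrium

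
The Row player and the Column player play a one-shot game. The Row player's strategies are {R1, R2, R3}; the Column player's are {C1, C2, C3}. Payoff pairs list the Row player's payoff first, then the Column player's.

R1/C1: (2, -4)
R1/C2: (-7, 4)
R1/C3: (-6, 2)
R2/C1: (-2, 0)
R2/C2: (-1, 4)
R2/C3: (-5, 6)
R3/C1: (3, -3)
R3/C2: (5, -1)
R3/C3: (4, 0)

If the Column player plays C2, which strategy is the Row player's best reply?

With the Column player fixed at C2, the Row player's payoffs are: R1 → -7, R2 → -1, R3 → 5.
The maximum is 5, achieved by R3.

R3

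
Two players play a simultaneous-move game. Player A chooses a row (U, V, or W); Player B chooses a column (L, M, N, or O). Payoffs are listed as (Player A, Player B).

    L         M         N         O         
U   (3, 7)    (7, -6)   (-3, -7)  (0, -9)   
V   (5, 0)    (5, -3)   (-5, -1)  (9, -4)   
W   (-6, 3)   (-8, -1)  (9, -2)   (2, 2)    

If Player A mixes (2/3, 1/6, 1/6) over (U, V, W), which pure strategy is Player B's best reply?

L

Compute Player B's expected payoff from each pure strategy against the given mix.
L: (2/3)·7 + (1/6)·0 + (1/6)·3 = 31/6
M: (2/3)·(-6) + (1/6)·(-3) + (1/6)·(-1) = -14/3
N: (2/3)·(-7) + (1/6)·(-1) + (1/6)·(-2) = -31/6
O: (2/3)·(-9) + (1/6)·(-4) + (1/6)·2 = -19/3
Highest expected payoff is 31/6, from L.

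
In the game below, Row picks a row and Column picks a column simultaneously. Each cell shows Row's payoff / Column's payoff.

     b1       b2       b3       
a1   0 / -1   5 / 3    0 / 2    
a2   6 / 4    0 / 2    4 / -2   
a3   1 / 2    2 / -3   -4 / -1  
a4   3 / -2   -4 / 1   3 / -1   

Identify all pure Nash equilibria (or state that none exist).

(a1, b2) and (a2, b1)

A profile is a Nash equilibrium when each player is best-responding to the other.
Row's best responses — vs b1: a2 (payoff 6); vs b2: a1 (payoff 5); vs b3: a2 (payoff 4).
Column's best responses — vs a1: b2 (payoff 3); vs a2: b1 (payoff 4); vs a3: b1 (payoff 2); vs a4: b2 (payoff 1).
Mutual best responses occur at (a1, b2) and (a2, b1); at each, neither player gains by switching.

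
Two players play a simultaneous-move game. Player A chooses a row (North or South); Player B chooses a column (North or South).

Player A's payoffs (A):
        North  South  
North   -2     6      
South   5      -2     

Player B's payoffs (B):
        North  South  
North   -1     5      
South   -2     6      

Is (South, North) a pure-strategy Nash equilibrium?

No

Holding Player B at North: Player A gets 5 from South, versus -2 from North. No profitable deviation for Player A.
Holding Player A at South: Player B gets -2 from North but could get 6 by switching to South. Player B has a profitable deviation.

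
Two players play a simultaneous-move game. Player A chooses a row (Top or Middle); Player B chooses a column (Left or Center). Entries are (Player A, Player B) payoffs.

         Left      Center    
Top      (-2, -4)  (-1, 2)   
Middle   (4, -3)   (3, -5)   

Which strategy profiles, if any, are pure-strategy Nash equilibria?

Find each player's best response to every opponent strategy; NE are the intersections.
Player A's best responses — vs Left: Middle (payoff 4); vs Center: Middle (payoff 3).
Player B's best responses — vs Top: Center (payoff 2); vs Middle: Left (payoff -3).
The only mutual best response is (Middle, Left); neither player gains by switching there.

(Middle, Left)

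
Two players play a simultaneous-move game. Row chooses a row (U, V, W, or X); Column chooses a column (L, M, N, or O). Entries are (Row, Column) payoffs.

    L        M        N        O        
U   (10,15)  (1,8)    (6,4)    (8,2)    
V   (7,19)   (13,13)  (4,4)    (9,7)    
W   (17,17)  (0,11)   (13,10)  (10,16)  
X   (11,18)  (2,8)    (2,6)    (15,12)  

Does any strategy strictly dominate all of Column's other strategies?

L

A strategy is strictly dominant if it gives Column a strictly higher payoff than every other strategy, against every choice by the opponent.
L strictly dominates: vs U: 15 > each of {8, 4, 2}; vs V: 19 > each of {13, 4, 7}; vs W: 17 > each of {11, 10, 16}; vs X: 18 > each of {8, 6, 12}.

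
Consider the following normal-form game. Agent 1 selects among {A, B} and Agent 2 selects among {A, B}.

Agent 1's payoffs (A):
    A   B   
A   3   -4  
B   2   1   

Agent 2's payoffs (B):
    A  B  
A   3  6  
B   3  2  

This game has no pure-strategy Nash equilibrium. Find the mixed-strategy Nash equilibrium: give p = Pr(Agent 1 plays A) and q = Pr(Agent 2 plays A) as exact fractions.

Each player's mixing probability is pinned down by making the *other* player indifferent.
Agent 2 indifferent between A and B: p·3 + (1−p)·3 = p·6 + (1−p)·2 ⟹ 3 + 0p = 2 + 4p ⟹ p = 1/4.
Agent 1 indifferent between A and B: q·3 + (1−q)·(-4) = q·2 + (1−q)·1 ⟹ (-4) + 7q = 1 + 1q ⟹ q = 5/6.

p = 1/4, q = 5/6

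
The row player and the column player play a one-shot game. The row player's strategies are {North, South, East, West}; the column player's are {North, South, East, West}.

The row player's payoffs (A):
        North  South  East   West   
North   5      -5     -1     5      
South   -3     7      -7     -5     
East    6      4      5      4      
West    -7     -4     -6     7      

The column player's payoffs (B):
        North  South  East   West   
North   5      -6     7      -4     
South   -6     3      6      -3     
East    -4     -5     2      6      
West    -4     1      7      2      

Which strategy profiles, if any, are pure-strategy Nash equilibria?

Check mutual best responses: a cell is a NE iff neither player can gain by unilaterally deviating.
The row player's best responses — vs North: East (payoff 6); vs South: South (payoff 7); vs East: East (payoff 5); vs West: West (payoff 7).
The column player's best responses — vs North: East (payoff 7); vs South: East (payoff 6); vs East: West (payoff 6); vs West: East (payoff 7).
No cell has both players best-responding. For instance, the row player's best reply to North is East, but against East the column player prefers West over North.

None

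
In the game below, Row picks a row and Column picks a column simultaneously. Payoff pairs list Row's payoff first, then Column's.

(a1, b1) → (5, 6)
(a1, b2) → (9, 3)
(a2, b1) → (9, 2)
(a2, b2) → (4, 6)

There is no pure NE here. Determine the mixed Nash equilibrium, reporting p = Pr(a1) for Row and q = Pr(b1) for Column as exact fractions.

Each player's mixing probability is pinned down by making the *other* player indifferent.
Column indifferent between b1 and b2: p·6 + (1−p)·2 = p·3 + (1−p)·6 ⟹ 2 + 4p = 6 + (-3)p ⟹ p = 4/7.
Row indifferent between a1 and a2: q·5 + (1−q)·9 = q·9 + (1−q)·4 ⟹ 9 + (-4)q = 4 + 5q ⟹ q = 5/9.

p = 4/7, q = 5/9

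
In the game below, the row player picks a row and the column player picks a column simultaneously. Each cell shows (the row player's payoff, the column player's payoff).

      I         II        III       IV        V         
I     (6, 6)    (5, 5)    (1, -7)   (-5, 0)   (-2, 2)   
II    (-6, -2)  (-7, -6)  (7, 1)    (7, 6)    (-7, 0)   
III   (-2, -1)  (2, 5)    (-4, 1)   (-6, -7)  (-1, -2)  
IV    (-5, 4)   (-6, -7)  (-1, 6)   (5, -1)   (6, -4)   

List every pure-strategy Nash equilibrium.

Find each player's best response to every opponent strategy; NE are the intersections.
The row player's best responses — vs I: I (payoff 6); vs II: I (payoff 5); vs III: II (payoff 7); vs IV: II (payoff 7); vs V: IV (payoff 6).
The column player's best responses — vs I: I (payoff 6); vs II: IV (payoff 6); vs III: II (payoff 5); vs IV: III (payoff 6).
Mutual best responses occur at (I, I) and (II, IV); at each, neither player gains by switching.

(I, I) and (II, IV)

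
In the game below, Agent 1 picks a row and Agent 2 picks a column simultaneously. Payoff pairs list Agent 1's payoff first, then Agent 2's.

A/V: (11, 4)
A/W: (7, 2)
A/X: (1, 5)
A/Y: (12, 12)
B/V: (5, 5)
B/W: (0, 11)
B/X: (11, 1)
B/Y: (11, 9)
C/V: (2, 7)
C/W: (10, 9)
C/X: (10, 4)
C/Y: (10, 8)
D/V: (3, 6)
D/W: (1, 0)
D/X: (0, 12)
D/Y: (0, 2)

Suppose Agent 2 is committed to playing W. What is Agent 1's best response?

C

With Agent 2 fixed at W, Agent 1's payoffs are: A → 7, B → 0, C → 10, D → 1.
The maximum is 10, achieved by C.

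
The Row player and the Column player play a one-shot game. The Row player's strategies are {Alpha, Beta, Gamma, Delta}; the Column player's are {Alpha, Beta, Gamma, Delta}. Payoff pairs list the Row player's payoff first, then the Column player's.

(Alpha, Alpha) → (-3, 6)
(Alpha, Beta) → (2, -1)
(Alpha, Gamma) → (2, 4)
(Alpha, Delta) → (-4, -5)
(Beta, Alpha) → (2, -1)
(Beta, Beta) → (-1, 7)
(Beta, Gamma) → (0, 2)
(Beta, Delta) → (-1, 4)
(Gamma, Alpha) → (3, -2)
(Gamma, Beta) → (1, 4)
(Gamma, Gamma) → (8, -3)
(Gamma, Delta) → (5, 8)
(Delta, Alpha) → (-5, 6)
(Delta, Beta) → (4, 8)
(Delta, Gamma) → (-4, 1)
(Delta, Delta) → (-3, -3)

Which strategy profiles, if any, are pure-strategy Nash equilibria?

(Gamma, Delta) and (Delta, Beta)

Check mutual best responses: a cell is a NE iff neither player can gain by unilaterally deviating.
The Row player's best responses — vs Alpha: Gamma (payoff 3); vs Beta: Delta (payoff 4); vs Gamma: Gamma (payoff 8); vs Delta: Gamma (payoff 5).
The Column player's best responses — vs Alpha: Alpha (payoff 6); vs Beta: Beta (payoff 7); vs Gamma: Delta (payoff 8); vs Delta: Beta (payoff 8).
Mutual best responses occur at (Gamma, Delta) and (Delta, Beta); at each, neither player gains by switching.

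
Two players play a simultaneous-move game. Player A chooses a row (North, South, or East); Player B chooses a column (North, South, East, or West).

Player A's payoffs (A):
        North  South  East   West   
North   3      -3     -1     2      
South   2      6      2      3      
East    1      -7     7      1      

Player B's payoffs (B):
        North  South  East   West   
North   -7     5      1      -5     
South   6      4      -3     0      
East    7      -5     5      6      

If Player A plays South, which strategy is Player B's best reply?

With Player A fixed at South, Player B's payoffs are: North → 6, South → 4, East → -3, West → 0.
The maximum is 6, achieved by North.

North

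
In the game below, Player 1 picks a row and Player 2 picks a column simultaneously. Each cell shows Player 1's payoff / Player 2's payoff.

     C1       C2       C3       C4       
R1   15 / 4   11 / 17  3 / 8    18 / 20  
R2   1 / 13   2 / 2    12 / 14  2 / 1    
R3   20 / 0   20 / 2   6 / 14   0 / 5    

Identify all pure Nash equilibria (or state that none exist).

Find each player's best response to every opponent strategy; NE are the intersections.
Player 1's best responses — vs C1: R3 (payoff 20); vs C2: R3 (payoff 20); vs C3: R2 (payoff 12); vs C4: R1 (payoff 18).
Player 2's best responses — vs R1: C4 (payoff 20); vs R2: C3 (payoff 14); vs R3: C3 (payoff 14).
Mutual best responses occur at (R1, C4) and (R2, C3); at each, neither player gains by switching.

(R1, C4) and (R2, C3)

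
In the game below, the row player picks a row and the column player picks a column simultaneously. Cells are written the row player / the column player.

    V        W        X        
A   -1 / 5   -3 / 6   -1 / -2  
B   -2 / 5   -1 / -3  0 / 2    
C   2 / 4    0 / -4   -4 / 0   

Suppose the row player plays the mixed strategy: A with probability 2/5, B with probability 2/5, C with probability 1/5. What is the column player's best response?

V

The column player's best reply maximizes expected payoff against the mix.
V: (2/5)·5 + (2/5)·5 + (1/5)·4 = 24/5
W: (2/5)·6 + (2/5)·(-3) + (1/5)·(-4) = 2/5
X: (2/5)·(-2) + (2/5)·2 + (1/5)·0 = 0
Highest expected payoff is 24/5, from V.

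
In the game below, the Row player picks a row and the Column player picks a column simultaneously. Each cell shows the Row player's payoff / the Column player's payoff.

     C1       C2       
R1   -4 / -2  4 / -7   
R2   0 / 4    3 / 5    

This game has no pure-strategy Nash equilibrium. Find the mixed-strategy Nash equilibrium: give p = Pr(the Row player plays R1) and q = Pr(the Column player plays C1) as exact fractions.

In a mixed NE each player is indifferent between their pure strategies, so the opponent's mix sets the indifference.
The Column player indifferent between C1 and C2: p·(-2) + (1−p)·4 = p·(-7) + (1−p)·5 ⟹ 4 + (-6)p = 5 + (-12)p ⟹ p = 1/6.
The Row player indifferent between R1 and R2: q·(-4) + (1−q)·4 = q·0 + (1−q)·3 ⟹ 4 + (-8)q = 3 + (-3)q ⟹ q = 1/5.

p = 1/6, q = 1/5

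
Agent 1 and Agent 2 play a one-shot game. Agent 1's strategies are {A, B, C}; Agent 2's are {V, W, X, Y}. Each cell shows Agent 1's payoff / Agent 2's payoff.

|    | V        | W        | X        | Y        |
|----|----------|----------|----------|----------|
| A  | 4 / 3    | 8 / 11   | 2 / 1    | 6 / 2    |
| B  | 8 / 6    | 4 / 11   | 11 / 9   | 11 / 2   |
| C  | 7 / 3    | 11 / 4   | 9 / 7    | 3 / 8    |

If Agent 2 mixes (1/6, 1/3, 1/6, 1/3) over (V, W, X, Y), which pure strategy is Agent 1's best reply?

B

Agent 1's best reply maximizes expected payoff against the mix.
A: (1/6)·4 + (1/3)·8 + (1/6)·2 + (1/3)·6 = 17/3
B: (1/6)·8 + (1/3)·4 + (1/6)·11 + (1/3)·11 = 49/6
C: (1/6)·7 + (1/3)·11 + (1/6)·9 + (1/3)·3 = 22/3
Highest expected payoff is 49/6, from B.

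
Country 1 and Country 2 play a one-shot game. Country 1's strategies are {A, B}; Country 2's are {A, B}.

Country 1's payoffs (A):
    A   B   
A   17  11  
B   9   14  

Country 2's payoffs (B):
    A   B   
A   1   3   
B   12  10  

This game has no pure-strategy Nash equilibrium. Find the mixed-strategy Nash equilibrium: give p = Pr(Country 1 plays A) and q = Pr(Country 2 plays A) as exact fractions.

In a mixed NE each player is indifferent between their pure strategies, so the opponent's mix sets the indifference.
Country 2 indifferent between A and B: p·1 + (1−p)·12 = p·3 + (1−p)·10 ⟹ 12 + (-11)p = 10 + (-7)p ⟹ p = 1/2.
Country 1 indifferent between A and B: q·17 + (1−q)·11 = q·9 + (1−q)·14 ⟹ 11 + 6q = 14 + (-5)q ⟹ q = 3/11.

p = 1/2, q = 3/11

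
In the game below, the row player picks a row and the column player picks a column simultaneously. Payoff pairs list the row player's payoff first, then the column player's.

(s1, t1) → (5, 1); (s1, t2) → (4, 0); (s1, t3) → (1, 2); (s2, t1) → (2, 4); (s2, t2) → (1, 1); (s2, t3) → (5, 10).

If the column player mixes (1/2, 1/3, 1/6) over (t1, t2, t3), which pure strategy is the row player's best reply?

The row player's best reply maximizes expected payoff against the mix.
s1: (1/2)·5 + (1/3)·4 + (1/6)·1 = 4
s2: (1/2)·2 + (1/3)·1 + (1/6)·5 = 13/6
Highest expected payoff is 4, from s1.

s1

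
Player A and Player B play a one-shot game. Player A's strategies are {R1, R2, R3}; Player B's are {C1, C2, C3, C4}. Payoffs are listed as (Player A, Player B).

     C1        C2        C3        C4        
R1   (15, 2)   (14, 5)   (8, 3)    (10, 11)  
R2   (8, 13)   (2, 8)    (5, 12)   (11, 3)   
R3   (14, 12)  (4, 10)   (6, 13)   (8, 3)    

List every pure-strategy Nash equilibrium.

None

A profile is a Nash equilibrium when each player is best-responding to the other.
Player A's best responses — vs C1: R1 (payoff 15); vs C2: R1 (payoff 14); vs C3: R1 (payoff 8); vs C4: R2 (payoff 11).
Player B's best responses — vs R1: C4 (payoff 11); vs R2: C1 (payoff 13); vs R3: C3 (payoff 13).
No cell has both players best-responding. For instance, Player A's best reply to C4 is R2, but against R2 Player B prefers C1 over C4.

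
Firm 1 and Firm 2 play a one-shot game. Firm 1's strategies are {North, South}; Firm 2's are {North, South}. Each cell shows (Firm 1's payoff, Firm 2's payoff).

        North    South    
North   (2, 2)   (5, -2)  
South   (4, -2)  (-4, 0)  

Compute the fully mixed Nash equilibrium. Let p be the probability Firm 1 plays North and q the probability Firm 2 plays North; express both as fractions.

Each player's mixing probability is pinned down by making the *other* player indifferent.
Firm 2 indifferent between North and South: p·2 + (1−p)·(-2) = p·(-2) + (1−p)·0 ⟹ (-2) + 4p = 0 + (-2)p ⟹ p = 1/3.
Firm 1 indifferent between North and South: q·2 + (1−q)·5 = q·4 + (1−q)·(-4) ⟹ 5 + (-3)q = (-4) + 8q ⟹ q = 9/11.

p = 1/3, q = 9/11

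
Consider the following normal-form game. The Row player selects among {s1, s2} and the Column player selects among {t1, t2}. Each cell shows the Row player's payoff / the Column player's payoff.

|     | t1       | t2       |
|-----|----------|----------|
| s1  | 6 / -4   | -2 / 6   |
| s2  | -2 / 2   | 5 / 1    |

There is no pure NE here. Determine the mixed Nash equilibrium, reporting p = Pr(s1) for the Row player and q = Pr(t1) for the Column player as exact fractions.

p = 1/11, q = 7/15

In a mixed NE each player is indifferent between their pure strategies, so the opponent's mix sets the indifference.
The Column player indifferent between t1 and t2: p·(-4) + (1−p)·2 = p·6 + (1−p)·1 ⟹ 2 + (-6)p = 1 + 5p ⟹ p = 1/11.
The Row player indifferent between s1 and s2: q·6 + (1−q)·(-2) = q·(-2) + (1−q)·5 ⟹ (-2) + 8q = 5 + (-7)q ⟹ q = 7/15.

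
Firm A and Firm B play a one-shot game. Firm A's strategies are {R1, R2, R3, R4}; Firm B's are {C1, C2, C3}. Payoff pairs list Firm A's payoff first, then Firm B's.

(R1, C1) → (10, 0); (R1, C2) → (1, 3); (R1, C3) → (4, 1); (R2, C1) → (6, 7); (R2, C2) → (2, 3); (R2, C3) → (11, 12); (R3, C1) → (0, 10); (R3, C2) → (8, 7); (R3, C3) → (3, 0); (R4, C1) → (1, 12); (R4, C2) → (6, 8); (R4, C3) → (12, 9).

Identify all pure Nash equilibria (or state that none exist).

There is no pure-strategy Nash equilibrium

Check mutual best responses: a cell is a NE iff neither player can gain by unilaterally deviating.
Firm A's best responses — vs C1: R1 (payoff 10); vs C2: R3 (payoff 8); vs C3: R4 (payoff 12).
Firm B's best responses — vs R1: C2 (payoff 3); vs R2: C3 (payoff 12); vs R3: C1 (payoff 10); vs R4: C1 (payoff 12).
No cell has both players best-responding. For instance, Firm A's best reply to C1 is R1, but against R1 Firm B prefers C2 over C1.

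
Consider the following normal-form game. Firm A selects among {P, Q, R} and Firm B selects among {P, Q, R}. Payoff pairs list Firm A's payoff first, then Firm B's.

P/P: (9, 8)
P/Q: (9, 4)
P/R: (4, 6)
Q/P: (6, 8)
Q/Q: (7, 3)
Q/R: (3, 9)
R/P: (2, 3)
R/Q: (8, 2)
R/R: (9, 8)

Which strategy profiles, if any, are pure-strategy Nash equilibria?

A profile is a Nash equilibrium when each player is best-responding to the other.
Firm A's best responses — vs P: P (payoff 9); vs Q: P (payoff 9); vs R: R (payoff 9).
Firm B's best responses — vs P: P (payoff 8); vs Q: R (payoff 9); vs R: R (payoff 8).
Mutual best responses occur at (P, P) and (R, R); at each, neither player gains by switching.

(P, P) and (R, R)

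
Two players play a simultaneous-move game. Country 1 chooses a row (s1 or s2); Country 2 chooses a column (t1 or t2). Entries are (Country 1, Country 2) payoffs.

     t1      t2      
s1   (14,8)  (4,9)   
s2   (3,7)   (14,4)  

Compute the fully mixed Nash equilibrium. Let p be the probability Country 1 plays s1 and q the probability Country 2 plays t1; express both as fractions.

p = 3/4, q = 10/21

Each player's mixing probability is pinned down by making the *other* player indifferent.
Country 2 indifferent between t1 and t2: p·8 + (1−p)·7 = p·9 + (1−p)·4 ⟹ 7 + 1p = 4 + 5p ⟹ p = 3/4.
Country 1 indifferent between s1 and s2: q·14 + (1−q)·4 = q·3 + (1−q)·14 ⟹ 4 + 10q = 14 + (-11)q ⟹ q = 10/21.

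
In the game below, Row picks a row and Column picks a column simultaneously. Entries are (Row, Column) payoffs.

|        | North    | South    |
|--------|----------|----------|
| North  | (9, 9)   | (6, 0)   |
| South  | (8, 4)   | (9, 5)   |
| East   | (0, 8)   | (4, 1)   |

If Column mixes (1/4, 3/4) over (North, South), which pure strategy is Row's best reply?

Compute Row's expected payoff from each pure strategy against the given mix.
North: (1/4)·9 + (3/4)·6 = 27/4
South: (1/4)·8 + (3/4)·9 = 35/4
East: (1/4)·0 + (3/4)·4 = 3
Highest expected payoff is 35/4, from South.

South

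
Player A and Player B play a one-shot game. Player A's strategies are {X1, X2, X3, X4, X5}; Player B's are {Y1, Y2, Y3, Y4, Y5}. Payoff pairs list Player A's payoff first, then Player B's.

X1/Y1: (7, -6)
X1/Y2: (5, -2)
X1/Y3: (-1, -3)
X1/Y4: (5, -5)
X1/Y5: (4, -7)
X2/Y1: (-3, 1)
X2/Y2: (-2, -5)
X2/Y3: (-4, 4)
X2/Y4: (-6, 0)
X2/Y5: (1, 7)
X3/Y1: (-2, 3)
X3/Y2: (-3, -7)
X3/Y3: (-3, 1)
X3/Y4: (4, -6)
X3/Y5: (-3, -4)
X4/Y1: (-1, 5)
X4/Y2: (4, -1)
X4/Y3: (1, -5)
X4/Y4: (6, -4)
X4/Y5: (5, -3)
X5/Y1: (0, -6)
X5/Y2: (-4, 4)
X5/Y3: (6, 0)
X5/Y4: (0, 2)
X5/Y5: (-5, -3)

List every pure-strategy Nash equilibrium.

(X1, Y2)

A profile is a Nash equilibrium when each player is best-responding to the other.
Player A's best responses — vs Y1: X1 (payoff 7); vs Y2: X1 (payoff 5); vs Y3: X5 (payoff 6); vs Y4: X4 (payoff 6); vs Y5: X4 (payoff 5).
Player B's best responses — vs X1: Y2 (payoff -2); vs X2: Y5 (payoff 7); vs X3: Y1 (payoff 3); vs X4: Y1 (payoff 5); vs X5: Y2 (payoff 4).
The only mutual best response is (X1, Y2); neither player gains by switching there.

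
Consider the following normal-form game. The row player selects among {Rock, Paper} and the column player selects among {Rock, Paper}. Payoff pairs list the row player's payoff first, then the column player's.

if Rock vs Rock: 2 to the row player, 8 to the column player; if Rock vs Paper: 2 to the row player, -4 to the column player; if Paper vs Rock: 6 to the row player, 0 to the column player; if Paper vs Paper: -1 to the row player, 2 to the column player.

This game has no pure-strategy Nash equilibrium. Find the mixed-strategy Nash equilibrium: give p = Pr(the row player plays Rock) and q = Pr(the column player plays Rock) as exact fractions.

p = 1/7, q = 3/7

Each player's mixing probability is pinned down by making the *other* player indifferent.
The column player indifferent between Rock and Paper: p·8 + (1−p)·0 = p·(-4) + (1−p)·2 ⟹ 0 + 8p = 2 + (-6)p ⟹ p = 1/7.
The row player indifferent between Rock and Paper: q·2 + (1−q)·2 = q·6 + (1−q)·(-1) ⟹ 2 + 0q = (-1) + 7q ⟹ q = 3/7.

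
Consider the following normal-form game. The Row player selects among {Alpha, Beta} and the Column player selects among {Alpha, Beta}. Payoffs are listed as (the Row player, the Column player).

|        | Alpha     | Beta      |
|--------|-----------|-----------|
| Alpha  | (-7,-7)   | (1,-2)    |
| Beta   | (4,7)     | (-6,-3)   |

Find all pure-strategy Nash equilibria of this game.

A profile is a Nash equilibrium when each player is best-responding to the other.
The Row player's best responses — vs Alpha: Beta (payoff 4); vs Beta: Alpha (payoff 1).
The Column player's best responses — vs Alpha: Beta (payoff -2); vs Beta: Alpha (payoff 7).
Mutual best responses occur at (Alpha, Beta) and (Beta, Alpha); at each, neither player gains by switching.

(Alpha, Beta) and (Beta, Alpha)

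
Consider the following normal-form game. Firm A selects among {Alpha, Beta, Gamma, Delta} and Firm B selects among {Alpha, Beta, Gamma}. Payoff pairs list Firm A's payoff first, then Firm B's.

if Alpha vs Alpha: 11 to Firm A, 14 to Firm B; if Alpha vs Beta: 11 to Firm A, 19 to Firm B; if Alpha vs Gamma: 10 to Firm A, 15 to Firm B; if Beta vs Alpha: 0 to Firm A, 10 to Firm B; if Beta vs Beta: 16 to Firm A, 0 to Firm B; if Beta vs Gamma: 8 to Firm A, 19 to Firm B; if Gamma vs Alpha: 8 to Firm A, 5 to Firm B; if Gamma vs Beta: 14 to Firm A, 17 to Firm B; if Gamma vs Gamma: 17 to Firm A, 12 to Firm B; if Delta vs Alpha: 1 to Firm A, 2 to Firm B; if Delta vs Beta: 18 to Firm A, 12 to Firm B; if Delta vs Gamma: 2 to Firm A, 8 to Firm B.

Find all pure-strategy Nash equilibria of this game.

(Delta, Beta)

Check mutual best responses: a cell is a NE iff neither player can gain by unilaterally deviating.
Firm A's best responses — vs Alpha: Alpha (payoff 11); vs Beta: Delta (payoff 18); vs Gamma: Gamma (payoff 17).
Firm B's best responses — vs Alpha: Beta (payoff 19); vs Beta: Gamma (payoff 19); vs Gamma: Beta (payoff 17); vs Delta: Beta (payoff 12).
The only mutual best response is (Delta, Beta); neither player gains by switching there.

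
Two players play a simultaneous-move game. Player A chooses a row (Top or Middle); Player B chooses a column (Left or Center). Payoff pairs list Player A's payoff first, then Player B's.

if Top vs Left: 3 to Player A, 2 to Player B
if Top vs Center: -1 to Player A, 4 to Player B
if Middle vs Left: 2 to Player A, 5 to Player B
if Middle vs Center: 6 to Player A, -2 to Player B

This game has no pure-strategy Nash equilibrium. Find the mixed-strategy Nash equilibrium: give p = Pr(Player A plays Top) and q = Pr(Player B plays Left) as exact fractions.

p = 7/9, q = 7/8

In a mixed NE each player is indifferent between their pure strategies, so the opponent's mix sets the indifference.
Player B indifferent between Left and Center: p·2 + (1−p)·5 = p·4 + (1−p)·(-2) ⟹ 5 + (-3)p = (-2) + 6p ⟹ p = 7/9.
Player A indifferent between Top and Middle: q·3 + (1−q)·(-1) = q·2 + (1−q)·6 ⟹ (-1) + 4q = 6 + (-4)q ⟹ q = 7/8.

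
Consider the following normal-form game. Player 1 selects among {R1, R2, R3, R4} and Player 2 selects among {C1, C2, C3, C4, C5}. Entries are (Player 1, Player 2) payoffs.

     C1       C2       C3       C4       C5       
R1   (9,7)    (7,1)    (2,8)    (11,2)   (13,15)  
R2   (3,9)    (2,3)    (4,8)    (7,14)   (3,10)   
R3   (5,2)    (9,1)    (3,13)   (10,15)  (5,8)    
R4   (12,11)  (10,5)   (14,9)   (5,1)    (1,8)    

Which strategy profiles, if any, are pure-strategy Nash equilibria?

(R1, C5) and (R4, C1)

A profile is a Nash equilibrium when each player is best-responding to the other.
Player 1's best responses — vs C1: R4 (payoff 12); vs C2: R4 (payoff 10); vs C3: R4 (payoff 14); vs C4: R1 (payoff 11); vs C5: R1 (payoff 13).
Player 2's best responses — vs R1: C5 (payoff 15); vs R2: C4 (payoff 14); vs R3: C4 (payoff 15); vs R4: C1 (payoff 11).
Mutual best responses occur at (R1, C5) and (R4, C1); at each, neither player gains by switching.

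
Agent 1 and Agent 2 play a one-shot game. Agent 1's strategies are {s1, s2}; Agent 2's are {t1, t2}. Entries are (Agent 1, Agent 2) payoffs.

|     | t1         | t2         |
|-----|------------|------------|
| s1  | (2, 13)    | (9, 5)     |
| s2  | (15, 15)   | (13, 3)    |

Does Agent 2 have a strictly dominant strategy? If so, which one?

t1

A strategy is strictly dominant if it gives Agent 2 a strictly higher payoff than every other strategy, against every choice by the opponent.
t1 strictly dominates: vs s1: 13 > 5; vs s2: 15 > 3.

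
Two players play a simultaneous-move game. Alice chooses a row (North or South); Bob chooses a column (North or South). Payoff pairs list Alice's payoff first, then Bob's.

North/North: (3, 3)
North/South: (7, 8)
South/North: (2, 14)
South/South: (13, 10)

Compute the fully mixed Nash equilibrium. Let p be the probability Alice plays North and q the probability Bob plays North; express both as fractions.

p = 4/9, q = 6/7

Each player's mixing probability is pinned down by making the *other* player indifferent.
Bob indifferent between North and South: p·3 + (1−p)·14 = p·8 + (1−p)·10 ⟹ 14 + (-11)p = 10 + (-2)p ⟹ p = 4/9.
Alice indifferent between North and South: q·3 + (1−q)·7 = q·2 + (1−q)·13 ⟹ 7 + (-4)q = 13 + (-11)q ⟹ q = 6/7.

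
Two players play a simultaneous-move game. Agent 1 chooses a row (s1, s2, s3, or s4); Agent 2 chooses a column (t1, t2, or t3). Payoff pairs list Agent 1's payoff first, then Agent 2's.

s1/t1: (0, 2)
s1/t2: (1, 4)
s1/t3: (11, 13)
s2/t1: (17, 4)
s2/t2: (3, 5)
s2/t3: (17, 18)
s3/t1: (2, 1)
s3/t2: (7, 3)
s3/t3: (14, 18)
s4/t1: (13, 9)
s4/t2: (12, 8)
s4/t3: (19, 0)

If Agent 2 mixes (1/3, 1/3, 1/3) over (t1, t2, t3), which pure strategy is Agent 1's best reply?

s4

Agent 1's best reply maximizes expected payoff against the mix.
s1: (1/3)·0 + (1/3)·1 + (1/3)·11 = 4
s2: (1/3)·17 + (1/3)·3 + (1/3)·17 = 37/3
s3: (1/3)·2 + (1/3)·7 + (1/3)·14 = 23/3
s4: (1/3)·13 + (1/3)·12 + (1/3)·19 = 44/3
Highest expected payoff is 44/3, from s4.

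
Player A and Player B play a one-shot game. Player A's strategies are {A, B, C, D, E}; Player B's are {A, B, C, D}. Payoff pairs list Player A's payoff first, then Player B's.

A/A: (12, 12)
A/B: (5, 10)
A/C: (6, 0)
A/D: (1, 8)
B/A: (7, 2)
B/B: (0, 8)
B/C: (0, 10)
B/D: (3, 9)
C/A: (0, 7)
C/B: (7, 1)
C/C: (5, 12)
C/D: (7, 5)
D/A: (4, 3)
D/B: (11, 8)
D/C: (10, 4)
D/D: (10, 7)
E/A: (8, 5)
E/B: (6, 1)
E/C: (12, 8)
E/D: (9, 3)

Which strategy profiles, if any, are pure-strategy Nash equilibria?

(A, A), (D, B), and (E, C)

A profile is a Nash equilibrium when each player is best-responding to the other.
Player A's best responses — vs A: A (payoff 12); vs B: D (payoff 11); vs C: E (payoff 12); vs D: D (payoff 10).
Player B's best responses — vs A: A (payoff 12); vs B: C (payoff 10); vs C: C (payoff 12); vs D: B (payoff 8); vs E: C (payoff 8).
Mutual best responses occur at (A, A), (D, B), and (E, C); at each, neither player gains by switching.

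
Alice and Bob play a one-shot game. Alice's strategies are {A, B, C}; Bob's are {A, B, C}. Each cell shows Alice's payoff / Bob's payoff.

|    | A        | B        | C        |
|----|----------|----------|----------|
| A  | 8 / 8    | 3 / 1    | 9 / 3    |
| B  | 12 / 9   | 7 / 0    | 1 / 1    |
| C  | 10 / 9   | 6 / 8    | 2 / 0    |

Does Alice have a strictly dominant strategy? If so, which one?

Check whether one of Alice's strategies beats all alternatives regardless of what the opponent does.
A is not dominant: against A, B gives 12 > 8.
B is not dominant: against C, A gives 9 > 1.
C is not dominant: against A, B gives 12 > 10.
No single strategy is best against every opponent action.

None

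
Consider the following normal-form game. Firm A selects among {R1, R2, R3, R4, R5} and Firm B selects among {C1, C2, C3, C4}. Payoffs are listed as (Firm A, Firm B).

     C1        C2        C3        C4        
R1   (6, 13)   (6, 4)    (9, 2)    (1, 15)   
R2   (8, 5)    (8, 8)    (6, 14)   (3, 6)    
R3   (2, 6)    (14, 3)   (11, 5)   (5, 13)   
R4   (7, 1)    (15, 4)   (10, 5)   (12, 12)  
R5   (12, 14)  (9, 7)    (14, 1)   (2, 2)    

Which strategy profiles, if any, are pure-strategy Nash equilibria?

(R4, C4) and (R5, C1)

Check mutual best responses: a cell is a NE iff neither player can gain by unilaterally deviating.
Firm A's best responses — vs C1: R5 (payoff 12); vs C2: R4 (payoff 15); vs C3: R5 (payoff 14); vs C4: R4 (payoff 12).
Firm B's best responses — vs R1: C4 (payoff 15); vs R2: C3 (payoff 14); vs R3: C4 (payoff 13); vs R4: C4 (payoff 12); vs R5: C1 (payoff 14).
Mutual best responses occur at (R4, C4) and (R5, C1); at each, neither player gains by switching.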